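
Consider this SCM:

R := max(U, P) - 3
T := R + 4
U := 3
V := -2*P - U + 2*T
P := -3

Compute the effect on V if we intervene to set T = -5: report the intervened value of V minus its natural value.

-18

Intervening sets T = -5 and removes its equation (T := R + 4).
V = -2*P - U + 2*T  [with P=-3, U=3, T=-5]  = -7
Without intervention: R = max(U, P) - 3  [with U=3, P=-3]  = 0; T = R + 4  [with R=0]  = 4; V = -2*P - U + 2*T  [with P=-3, U=3, T=4]  = 11.
Change = -7 − 11 = -18.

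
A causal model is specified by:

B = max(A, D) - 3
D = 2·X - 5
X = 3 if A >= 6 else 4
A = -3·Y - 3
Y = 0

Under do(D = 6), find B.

Intervening sets D = 6 and removes its equation (D = 2·X - 5).
A = -3·Y - 3  [with Y=0]  = -3
B = max(A, D) - 3  [with A=-3, D=6]  = 3

3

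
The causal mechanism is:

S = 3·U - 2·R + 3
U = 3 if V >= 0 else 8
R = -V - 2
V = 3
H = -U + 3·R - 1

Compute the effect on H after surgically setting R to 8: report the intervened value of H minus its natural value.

do(R=8) replaces the equation R = -V - 2 with the constant R = 8.
U = 3 if V >= 0 else 8  [with V=3]  = 3
H = -U + 3·R - 1  [with U=3, R=8]  = 20
Without intervention: R = -V - 2  [with V=3]  = -5; U = 3 if V >= 0 else 8  [with V=3]  = 3; H = -U + 3·R - 1  [with U=3, R=-5]  = -19.
Change = 20 − (-19) = 39.

39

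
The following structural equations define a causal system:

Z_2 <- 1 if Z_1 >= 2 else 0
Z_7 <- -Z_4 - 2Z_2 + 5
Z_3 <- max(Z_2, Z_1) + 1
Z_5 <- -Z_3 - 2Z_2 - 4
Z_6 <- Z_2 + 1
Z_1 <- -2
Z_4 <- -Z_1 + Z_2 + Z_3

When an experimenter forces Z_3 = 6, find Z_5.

do(Z_3=6) replaces the equation Z_3 <- max(Z_2, Z_1) + 1 with the constant Z_3 = 6.
Z_2 = 1 if Z_1 >= 2 else 0  [with Z_1=-2]  = 0
Z_5 = -Z_3 - 2Z_2 - 4  [with Z_3=6, Z_2=0]  = -10

-10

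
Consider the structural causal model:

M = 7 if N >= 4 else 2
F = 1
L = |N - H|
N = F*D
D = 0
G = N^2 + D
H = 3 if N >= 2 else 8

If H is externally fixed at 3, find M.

The intervention breaks the incoming arrows to H: H = 3 if N >= 2 else 8 no longer applies, and H = 3.
No directed path runs from H to M, so M keeps its natural value.
N = F*D  [with F=1, D=0]  = 0
M = 7 if N >= 4 else 2  [with N=0]  = 2

2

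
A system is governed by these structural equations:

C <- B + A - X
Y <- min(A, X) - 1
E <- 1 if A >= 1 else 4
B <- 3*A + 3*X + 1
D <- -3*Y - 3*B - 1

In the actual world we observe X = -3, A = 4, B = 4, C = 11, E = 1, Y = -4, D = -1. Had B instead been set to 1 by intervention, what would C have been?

The intervention breaks the incoming arrows to B: B <- 3*A + 3*X + 1 no longer applies, and B = 1.
C = B + A - X  [with B=1, A=4, X=-3]  = 8

8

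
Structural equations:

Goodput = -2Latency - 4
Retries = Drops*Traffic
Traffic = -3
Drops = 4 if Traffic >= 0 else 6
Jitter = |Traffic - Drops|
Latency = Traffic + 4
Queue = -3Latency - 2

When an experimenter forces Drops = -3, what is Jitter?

0

Under do(Drops=-3), the mechanism Drops = 4 if Traffic >= 0 else 6 is discarded; Drops is fixed at -3.
Jitter = |Traffic - Drops|  [with Traffic=-3, Drops=-3]  = 0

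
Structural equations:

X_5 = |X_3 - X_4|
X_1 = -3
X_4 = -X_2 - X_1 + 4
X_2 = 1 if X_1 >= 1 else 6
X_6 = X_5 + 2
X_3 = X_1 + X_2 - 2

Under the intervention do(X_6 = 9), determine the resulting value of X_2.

6

do(X_6=9) replaces the equation X_6 = X_5 + 2 with the constant X_6 = 9.
X_2 is not downstream of the intervention, so its value is determined by the original equations.
X_2 = 1 if X_1 >= 1 else 6  [with X_1=-3]  = 6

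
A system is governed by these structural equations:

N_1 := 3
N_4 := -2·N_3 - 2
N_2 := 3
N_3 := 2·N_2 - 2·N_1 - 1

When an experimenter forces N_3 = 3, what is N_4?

The intervention breaks the incoming arrows to N_3: N_3 := 2·N_2 - 2·N_1 - 1 no longer applies, and N_3 = 3.
N_4 = -2·N_3 - 2  [with N_3=3]  = -8

-8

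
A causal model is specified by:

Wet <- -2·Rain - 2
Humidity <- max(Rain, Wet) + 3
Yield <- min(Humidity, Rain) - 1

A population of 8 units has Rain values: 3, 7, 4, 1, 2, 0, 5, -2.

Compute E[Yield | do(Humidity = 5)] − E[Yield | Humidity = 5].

Every unit gets Humidity=5 under the intervention. Yield values become 2, 4, 3, 0, 1, -1, 4, -3; E[Yield|do(Humidity=5)] = 1.25.
E[Yield|Humidity=5] averages over only the 2 units with Humidity=5 (Rain = 2, -2): Yield = 1, -3, mean -1.
Difference = 1.25 − (-1) = 2.25.

2.25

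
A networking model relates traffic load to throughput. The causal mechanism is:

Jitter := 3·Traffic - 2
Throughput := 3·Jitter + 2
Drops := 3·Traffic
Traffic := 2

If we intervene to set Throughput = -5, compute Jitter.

4

Under do(Throughput=-5), the mechanism Throughput := 3·Jitter + 2 is discarded; Throughput is fixed at -5.
Since Jitter is not a descendant of the intervened variable, it is unaffected.
Jitter = 3·Traffic - 2  [with Traffic=2]  = 4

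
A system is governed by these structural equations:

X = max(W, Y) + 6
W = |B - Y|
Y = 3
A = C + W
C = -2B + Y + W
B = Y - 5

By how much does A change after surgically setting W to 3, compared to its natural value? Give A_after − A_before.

The intervention breaks the incoming arrows to W: W = |B - Y| no longer applies, and W = 3.
B = Y - 5  [with Y=3]  = -2
C = -2B + Y + W  [with B=-2, Y=3, W=3]  = 10
A = C + W  [with C=10, W=3]  = 13
Without intervention: B = Y - 5  [with Y=3]  = -2; W = |B - Y|  [with B=-2, Y=3]  = 5; C = -2B + Y + W  [with B=-2, Y=3, W=5]  = 12; A = C + W  [with C=12, W=5]  = 17.
Change = 13 − 17 = -4.

-4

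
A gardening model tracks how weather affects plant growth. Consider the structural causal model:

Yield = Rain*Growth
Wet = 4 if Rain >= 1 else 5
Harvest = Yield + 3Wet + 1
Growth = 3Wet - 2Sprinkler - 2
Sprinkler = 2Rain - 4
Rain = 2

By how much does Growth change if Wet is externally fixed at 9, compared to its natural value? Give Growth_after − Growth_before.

The intervention breaks the incoming arrows to Wet: Wet = 4 if Rain >= 1 else 5 no longer applies, and Wet = 9.
Sprinkler = 2Rain - 4  [with Rain=2]  = 0
Growth = 3Wet - 2Sprinkler - 2  [with Wet=9, Sprinkler=0]  = 25
Without intervention: Sprinkler = 2Rain - 4  [with Rain=2]  = 0; Wet = 4 if Rain >= 1 else 5  [with Rain=2]  = 4; Growth = 3Wet - 2Sprinkler - 2  [with Wet=4, Sprinkler=0]  = 10.
Change = 25 − 10 = 15.

15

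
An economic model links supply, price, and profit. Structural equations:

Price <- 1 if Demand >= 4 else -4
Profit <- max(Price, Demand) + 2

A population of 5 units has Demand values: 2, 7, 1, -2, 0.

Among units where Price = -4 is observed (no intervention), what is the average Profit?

Conditioning on Price=-4 selects the 4 unit(s) with Demand ∈ {2, 1, -2, 0}. Their Profit values: 4, 3, 0, 2. Mean = 2.25.

2.25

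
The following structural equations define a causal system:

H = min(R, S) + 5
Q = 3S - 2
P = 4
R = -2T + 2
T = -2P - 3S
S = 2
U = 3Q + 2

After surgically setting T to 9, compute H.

-11

Under do(T=9), the mechanism T = -2P - 3S is discarded; T is fixed at 9.
R = -2T + 2  [with T=9]  = -16
H = min(R, S) + 5  [with R=-16, S=2]  = -11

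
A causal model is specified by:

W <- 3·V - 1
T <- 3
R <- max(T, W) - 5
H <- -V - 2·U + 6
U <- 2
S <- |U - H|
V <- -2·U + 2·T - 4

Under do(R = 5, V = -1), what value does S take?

Setting R = 5, V = -1 by intervention discards those variables' equations.
H = -V - 2·U + 6  [with V=-1, U=2]  = 3
S = |U - H|  [with U=2, H=3]  = 1

1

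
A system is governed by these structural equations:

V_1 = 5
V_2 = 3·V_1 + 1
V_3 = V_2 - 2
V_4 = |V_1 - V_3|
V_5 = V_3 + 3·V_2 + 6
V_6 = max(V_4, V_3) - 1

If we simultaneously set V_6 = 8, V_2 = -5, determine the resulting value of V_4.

Under do(V_6 = 8, V_2 = -5), each intervened variable's structural equation is replaced by its fixed value.
V_3 = V_2 - 2  [with V_2=-5]  = -7
V_4 = |V_1 - V_3|  [with V_1=5, V_3=-7]  = 12

12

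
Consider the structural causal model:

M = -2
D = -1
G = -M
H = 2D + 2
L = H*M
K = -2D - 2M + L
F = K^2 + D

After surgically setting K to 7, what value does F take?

48

Intervening sets K = 7 and removes its equation (K = -2D - 2M + L).
F = K^2 + D  [with K=7, D=-1]  = 48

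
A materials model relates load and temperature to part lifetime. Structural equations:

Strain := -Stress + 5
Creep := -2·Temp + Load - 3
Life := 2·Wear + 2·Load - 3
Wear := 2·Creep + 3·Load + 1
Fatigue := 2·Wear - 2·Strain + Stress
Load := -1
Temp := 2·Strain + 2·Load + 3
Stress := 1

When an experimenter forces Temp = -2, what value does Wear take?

Under do(Temp=-2), the mechanism Temp := 2·Strain + 2·Load + 3 is discarded; Temp is fixed at -2.
Creep = -2·Temp + Load - 3  [with Temp=-2, Load=-1]  = 0
Wear = 2·Creep + 3·Load + 1  [with Creep=0, Load=-1]  = -2

-2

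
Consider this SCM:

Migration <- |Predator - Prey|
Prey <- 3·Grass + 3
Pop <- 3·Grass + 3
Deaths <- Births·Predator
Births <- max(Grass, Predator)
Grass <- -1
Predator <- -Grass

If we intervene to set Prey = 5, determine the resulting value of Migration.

4

Under do(Prey=5), the mechanism Prey <- 3·Grass + 3 is discarded; Prey is fixed at 5.
Predator = -Grass  [with Grass=-1]  = 1
Migration = |Predator - Prey|  [with Predator=1, Prey=5]  = 4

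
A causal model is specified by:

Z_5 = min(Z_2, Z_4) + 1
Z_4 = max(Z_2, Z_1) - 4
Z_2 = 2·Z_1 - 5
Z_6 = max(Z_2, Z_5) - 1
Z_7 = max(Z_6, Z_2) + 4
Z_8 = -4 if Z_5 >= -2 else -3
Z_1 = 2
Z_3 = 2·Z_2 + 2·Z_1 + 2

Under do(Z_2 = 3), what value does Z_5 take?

0

do(Z_2=3) replaces the equation Z_2 = 2·Z_1 - 5 with the constant Z_2 = 3.
Z_4 = max(Z_2, Z_1) - 4  [with Z_2=3, Z_1=2]  = -1
Z_5 = min(Z_2, Z_4) + 1  [with Z_2=3, Z_4=-1]  = 0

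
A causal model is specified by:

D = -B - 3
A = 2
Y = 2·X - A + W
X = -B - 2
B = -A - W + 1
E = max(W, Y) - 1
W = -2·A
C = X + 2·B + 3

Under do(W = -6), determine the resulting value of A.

2

Under do(W=-6), the mechanism W = -2·A is discarded; W is fixed at -6.
A is not downstream of the intervention, so its value is determined by the original equations.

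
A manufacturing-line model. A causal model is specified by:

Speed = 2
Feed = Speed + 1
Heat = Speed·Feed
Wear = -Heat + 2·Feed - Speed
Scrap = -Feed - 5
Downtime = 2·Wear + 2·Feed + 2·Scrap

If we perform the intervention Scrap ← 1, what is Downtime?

4

The intervention breaks the incoming arrows to Scrap: Scrap = -Feed - 5 no longer applies, and Scrap = 1.
Feed = Speed + 1  [with Speed=2]  = 3
Heat = Speed·Feed  [with Speed=2, Feed=3]  = 6
Wear = -Heat + 2·Feed - Speed  [with Heat=6, Feed=3, Speed=2]  = -2
Downtime = 2·Wear + 2·Feed + 2·Scrap  [with Wear=-2, Feed=3, Scrap=1]  = 4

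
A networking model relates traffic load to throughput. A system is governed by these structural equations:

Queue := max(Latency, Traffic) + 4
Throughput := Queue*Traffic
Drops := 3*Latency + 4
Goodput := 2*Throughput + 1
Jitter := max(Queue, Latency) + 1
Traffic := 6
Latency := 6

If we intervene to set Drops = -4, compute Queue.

10

Under do(Drops=-4), the mechanism Drops := 3*Latency + 4 is discarded; Drops is fixed at -4.
Since Queue is not a descendant of the intervened variable, it is unaffected.
Queue = max(Latency, Traffic) + 4  [with Latency=6, Traffic=6]  = 10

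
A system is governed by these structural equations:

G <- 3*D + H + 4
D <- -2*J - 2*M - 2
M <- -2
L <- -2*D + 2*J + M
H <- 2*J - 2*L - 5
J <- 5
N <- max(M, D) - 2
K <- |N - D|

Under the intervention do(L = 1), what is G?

-17

Intervening sets L = 1 and removes its equation (L <- -2*D + 2*J + M).
D = -2*J - 2*M - 2  [with J=5, M=-2]  = -8
H = 2*J - 2*L - 5  [with J=5, L=1]  = 3
G = 3*D + H + 4  [with D=-8, H=3]  = -17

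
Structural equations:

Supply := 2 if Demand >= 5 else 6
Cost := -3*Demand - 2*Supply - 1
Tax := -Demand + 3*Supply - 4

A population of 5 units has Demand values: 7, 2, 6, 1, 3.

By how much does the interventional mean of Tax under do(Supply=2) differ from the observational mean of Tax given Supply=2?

Under do(Supply=2), Supply's equation is replaced by Supply=2 for every unit. Per-unit Tax: -5, 0, -4, 1, -1. Mean = -1.8.
Observing Supply=2 restricts to units where Supply's equation naturally yields 2: Demand ∈ {7, 6}. In that subpopulation Tax = -5, -4, mean -4.5.
Difference = -1.8 − (-4.5) = 2.7.

2.7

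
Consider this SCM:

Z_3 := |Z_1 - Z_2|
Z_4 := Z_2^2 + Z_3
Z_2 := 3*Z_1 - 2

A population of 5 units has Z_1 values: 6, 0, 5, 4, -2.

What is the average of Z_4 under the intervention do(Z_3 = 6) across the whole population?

124.6

The intervention sets Z_3=6 in all 5 units regardless of Z_1. Recomputing Z_4 per unit gives 262, 10, 175, 106, 70; average 124.6.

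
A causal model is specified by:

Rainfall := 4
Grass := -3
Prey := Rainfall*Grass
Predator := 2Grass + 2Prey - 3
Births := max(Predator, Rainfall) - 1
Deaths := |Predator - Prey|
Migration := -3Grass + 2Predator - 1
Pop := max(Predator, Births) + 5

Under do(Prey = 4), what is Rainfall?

4

Under do(Prey=4), the mechanism Prey := Rainfall*Grass is discarded; Prey is fixed at 4.
Rainfall is not downstream of the intervention, so its value is determined by the original equations.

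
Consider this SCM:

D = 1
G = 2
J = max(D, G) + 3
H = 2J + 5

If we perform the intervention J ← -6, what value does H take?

The intervention breaks the incoming arrows to J: J = max(D, G) + 3 no longer applies, and J = -6.
H = 2J + 5  [with J=-6]  = -7

-7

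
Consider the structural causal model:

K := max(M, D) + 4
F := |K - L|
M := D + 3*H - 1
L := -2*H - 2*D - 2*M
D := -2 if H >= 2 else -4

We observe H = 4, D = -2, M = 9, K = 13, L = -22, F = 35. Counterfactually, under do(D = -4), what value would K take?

11

Under do(D=-4), the mechanism D := -2 if H >= 2 else -4 is discarded; D is fixed at -4.
M = D + 3*H - 1  [with D=-4, H=4]  = 7
K = max(M, D) + 4  [with M=7, D=-4]  = 11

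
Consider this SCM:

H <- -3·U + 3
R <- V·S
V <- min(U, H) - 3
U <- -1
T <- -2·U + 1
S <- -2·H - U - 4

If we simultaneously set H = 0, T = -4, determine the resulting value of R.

Setting H = 0, T = -4 by intervention discards those variables' equations.
V = min(U, H) - 3  [with U=-1, H=0]  = -4
S = -2·H - U - 4  [with H=0, U=-1]  = -3
R = V·S  [with V=-4, S=-3]  = 12

12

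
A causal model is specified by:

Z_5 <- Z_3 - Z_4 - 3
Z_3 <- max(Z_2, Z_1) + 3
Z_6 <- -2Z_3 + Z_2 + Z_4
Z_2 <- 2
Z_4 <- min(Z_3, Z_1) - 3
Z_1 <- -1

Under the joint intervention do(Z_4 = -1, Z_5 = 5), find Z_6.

The joint intervention fixes Z_4 = -1, Z_5 = 5, removing each variable's own equation.
Z_3 = max(Z_2, Z_1) + 3  [with Z_2=2, Z_1=-1]  = 5
Z_6 = -2Z_3 + Z_2 + Z_4  [with Z_3=5, Z_2=2, Z_4=-1]  = -9

-9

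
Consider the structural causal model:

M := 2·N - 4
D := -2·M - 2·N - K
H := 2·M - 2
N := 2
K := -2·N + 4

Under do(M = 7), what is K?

Under do(M=7), the mechanism M := 2·N - 4 is discarded; M is fixed at 7.
Since K is not a descendant of the intervened variable, it is unaffected.
K = -2·N + 4  [with N=2]  = 0

0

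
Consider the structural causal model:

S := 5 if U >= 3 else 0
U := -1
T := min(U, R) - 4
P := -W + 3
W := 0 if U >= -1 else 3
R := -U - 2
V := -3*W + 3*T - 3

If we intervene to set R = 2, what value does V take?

Under do(R=2), the mechanism R := -U - 2 is discarded; R is fixed at 2.
W = 0 if U >= -1 else 3  [with U=-1]  = 0
T = min(U, R) - 4  [with U=-1, R=2]  = -5
V = -3*W + 3*T - 3  [with W=0, T=-5]  = -18

-18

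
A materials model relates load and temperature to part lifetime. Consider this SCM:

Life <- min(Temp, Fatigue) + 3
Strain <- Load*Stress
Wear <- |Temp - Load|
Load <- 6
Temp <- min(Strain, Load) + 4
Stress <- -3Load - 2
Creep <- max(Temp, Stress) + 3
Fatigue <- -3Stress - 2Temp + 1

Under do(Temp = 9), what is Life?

do(Temp=9) replaces the equation Temp <- min(Strain, Load) + 4 with the constant Temp = 9.
Stress = -3Load - 2  [with Load=6]  = -20
Fatigue = -3Stress - 2Temp + 1  [with Stress=-20, Temp=9]  = 43
Life = min(Temp, Fatigue) + 3  [with Temp=9, Fatigue=43]  = 12

12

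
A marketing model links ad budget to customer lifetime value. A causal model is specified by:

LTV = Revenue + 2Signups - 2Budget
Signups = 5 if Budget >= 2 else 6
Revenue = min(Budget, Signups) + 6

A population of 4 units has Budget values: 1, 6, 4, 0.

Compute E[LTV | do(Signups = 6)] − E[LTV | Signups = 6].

-2.25

do(Signups=6) breaks Signups's dependence on Budget. With Signups=6 fixed, LTV across the units is 17, 12, 14, 18, mean 15.25.
Conditioning on Signups=6 selects the 2 unit(s) with Budget ∈ {1, 0}. Their LTV values: 17, 18. Mean = 17.5.
Difference = 15.25 − 17.5 = -2.25.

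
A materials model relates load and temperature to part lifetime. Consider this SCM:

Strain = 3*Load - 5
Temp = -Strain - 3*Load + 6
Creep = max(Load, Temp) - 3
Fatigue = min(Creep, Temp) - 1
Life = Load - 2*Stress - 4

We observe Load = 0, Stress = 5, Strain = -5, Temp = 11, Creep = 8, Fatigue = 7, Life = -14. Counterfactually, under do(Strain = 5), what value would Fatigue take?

-3

The intervention breaks the incoming arrows to Strain: Strain = 3*Load - 5 no longer applies, and Strain = 5.
Temp = -Strain - 3*Load + 6  [with Strain=5, Load=0]  = 1
Creep = max(Load, Temp) - 3  [with Load=0, Temp=1]  = -2
Fatigue = min(Creep, Temp) - 1  [with Creep=-2, Temp=1]  = -3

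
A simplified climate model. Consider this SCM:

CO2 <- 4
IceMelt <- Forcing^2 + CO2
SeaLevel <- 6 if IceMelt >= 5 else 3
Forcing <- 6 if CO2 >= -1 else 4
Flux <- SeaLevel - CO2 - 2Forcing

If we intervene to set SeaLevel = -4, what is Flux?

Intervening sets SeaLevel = -4 and removes its equation (SeaLevel <- 6 if IceMelt >= 5 else 3).
Forcing = 6 if CO2 >= -1 else 4  [with CO2=4]  = 6
Flux = SeaLevel - CO2 - 2Forcing  [with SeaLevel=-4, CO2=4, Forcing=6]  = -20

-20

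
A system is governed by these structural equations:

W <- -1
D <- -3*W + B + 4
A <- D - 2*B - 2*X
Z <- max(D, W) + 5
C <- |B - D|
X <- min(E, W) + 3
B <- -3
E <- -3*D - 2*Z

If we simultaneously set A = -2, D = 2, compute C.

5

Under do(A = -2, D = 2), each intervened variable's structural equation is replaced by its fixed value.
C = |B - D|  [with B=-3, D=2]  = 5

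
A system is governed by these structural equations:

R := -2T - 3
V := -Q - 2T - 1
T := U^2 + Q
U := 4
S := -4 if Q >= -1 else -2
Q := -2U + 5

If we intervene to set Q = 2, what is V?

do(Q=2) replaces the equation Q := -2U + 5 with the constant Q = 2.
T = U^2 + Q  [with U=4, Q=2]  = 18
V = -Q - 2T - 1  [with Q=2, T=18]  = -39

-39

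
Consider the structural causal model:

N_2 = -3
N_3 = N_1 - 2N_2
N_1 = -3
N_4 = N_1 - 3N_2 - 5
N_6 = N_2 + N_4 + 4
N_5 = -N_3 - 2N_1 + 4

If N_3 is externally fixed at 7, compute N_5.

3

do(N_3=7) replaces the equation N_3 = N_1 - 2N_2 with the constant N_3 = 7.
N_5 = -N_3 - 2N_1 + 4  [with N_3=7, N_1=-3]  = 3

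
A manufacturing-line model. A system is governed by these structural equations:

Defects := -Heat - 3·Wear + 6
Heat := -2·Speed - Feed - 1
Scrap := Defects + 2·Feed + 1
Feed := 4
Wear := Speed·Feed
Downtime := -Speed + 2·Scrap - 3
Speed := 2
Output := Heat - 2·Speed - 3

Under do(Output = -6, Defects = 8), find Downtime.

29

Under do(Output = -6, Defects = 8), each intervened variable's structural equation is replaced by its fixed value.
Scrap = Defects + 2·Feed + 1  [with Defects=8, Feed=4]  = 17
Downtime = -Speed + 2·Scrap - 3  [with Speed=2, Scrap=17]  = 29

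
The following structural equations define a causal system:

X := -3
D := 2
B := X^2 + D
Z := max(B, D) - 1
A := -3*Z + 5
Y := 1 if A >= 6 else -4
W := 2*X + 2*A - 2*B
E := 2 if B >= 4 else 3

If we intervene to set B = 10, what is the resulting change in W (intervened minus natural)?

The intervention breaks the incoming arrows to B: B := X^2 + D no longer applies, and B = 10.
Z = max(B, D) - 1  [with B=10, D=2]  = 9
A = -3*Z + 5  [with Z=9]  = -22
W = 2*X + 2*A - 2*B  [with X=-3, A=-22, B=10]  = -70
Without intervention: B = X^2 + D  [with X=-3, D=2]  = 11; Z = max(B, D) - 1  [with B=11, D=2]  = 10; A = -3*Z + 5  [with Z=10]  = -25; W = 2*X + 2*A - 2*B  [with X=-3, A=-25, B=11]  = -78.
Change = -70 − (-78) = 8.

8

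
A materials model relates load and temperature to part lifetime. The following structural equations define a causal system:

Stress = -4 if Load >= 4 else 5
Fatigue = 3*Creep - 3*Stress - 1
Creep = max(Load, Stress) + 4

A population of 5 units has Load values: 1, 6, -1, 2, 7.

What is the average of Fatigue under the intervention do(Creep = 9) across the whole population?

21.8

Every unit gets Creep=9 under the intervention. Fatigue values become 11, 38, 11, 11, 38; E[Fatigue|do(Creep=9)] = 21.8.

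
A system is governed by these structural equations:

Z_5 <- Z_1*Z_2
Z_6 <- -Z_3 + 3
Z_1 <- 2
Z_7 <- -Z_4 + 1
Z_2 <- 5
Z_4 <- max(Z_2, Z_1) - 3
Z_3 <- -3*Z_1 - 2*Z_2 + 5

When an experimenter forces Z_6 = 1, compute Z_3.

do(Z_6=1) replaces the equation Z_6 <- -Z_3 + 3 with the constant Z_6 = 1.
Z_3 is not downstream of the intervention, so its value is determined by the original equations.
Z_3 = -3*Z_1 - 2*Z_2 + 5  [with Z_1=2, Z_2=5]  = -11

-11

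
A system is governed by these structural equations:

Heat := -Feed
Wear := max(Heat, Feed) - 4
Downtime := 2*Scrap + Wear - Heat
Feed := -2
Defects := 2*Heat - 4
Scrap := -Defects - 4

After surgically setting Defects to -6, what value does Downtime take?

0

Under do(Defects=-6), the mechanism Defects := 2*Heat - 4 is discarded; Defects is fixed at -6.
Heat = -Feed  [with Feed=-2]  = 2
Wear = max(Heat, Feed) - 4  [with Heat=2, Feed=-2]  = -2
Scrap = -Defects - 4  [with Defects=-6]  = 2
Downtime = 2*Scrap + Wear - Heat  [with Scrap=2, Wear=-2, Heat=2]  = 0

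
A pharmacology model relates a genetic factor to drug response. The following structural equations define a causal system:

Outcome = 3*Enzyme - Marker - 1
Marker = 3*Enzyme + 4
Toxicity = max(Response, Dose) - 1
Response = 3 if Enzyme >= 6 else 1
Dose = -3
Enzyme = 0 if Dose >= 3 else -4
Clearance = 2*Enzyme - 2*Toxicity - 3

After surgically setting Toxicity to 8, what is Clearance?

-27

The intervention breaks the incoming arrows to Toxicity: Toxicity = max(Response, Dose) - 1 no longer applies, and Toxicity = 8.
Enzyme = 0 if Dose >= 3 else -4  [with Dose=-3]  = -4
Clearance = 2*Enzyme - 2*Toxicity - 3  [with Enzyme=-4, Toxicity=8]  = -27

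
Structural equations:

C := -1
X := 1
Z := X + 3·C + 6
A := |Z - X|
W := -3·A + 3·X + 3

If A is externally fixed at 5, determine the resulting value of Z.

4

Under do(A=5), the mechanism A := |Z - X| is discarded; A is fixed at 5.
Since Z is not a descendant of the intervened variable, it is unaffected.
Z = X + 3·C + 6  [with X=1, C=-1]  = 4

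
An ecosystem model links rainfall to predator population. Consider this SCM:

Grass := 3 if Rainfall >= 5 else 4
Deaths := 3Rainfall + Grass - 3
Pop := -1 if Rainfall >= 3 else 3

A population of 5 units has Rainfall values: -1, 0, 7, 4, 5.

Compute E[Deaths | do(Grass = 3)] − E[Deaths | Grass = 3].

-9

Every unit gets Grass=3 under the intervention. Deaths values become -3, 0, 21, 12, 15; E[Deaths|do(Grass=3)] = 9.
Observing Grass=3 restricts to units where Grass's equation naturally yields 3: Rainfall ∈ {7, 5}. In that subpopulation Deaths = 21, 15, mean 18.
Difference = 9 − 18 = -9.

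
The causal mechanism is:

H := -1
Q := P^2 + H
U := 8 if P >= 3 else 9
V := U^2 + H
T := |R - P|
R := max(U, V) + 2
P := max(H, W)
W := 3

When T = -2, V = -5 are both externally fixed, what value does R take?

10

Setting T = -2, V = -5 by intervention discards those variables' equations.
P = max(H, W)  [with H=-1, W=3]  = 3
U = 8 if P >= 3 else 9  [with P=3]  = 8
R = max(U, V) + 2  [with U=8, V=-5]  = 10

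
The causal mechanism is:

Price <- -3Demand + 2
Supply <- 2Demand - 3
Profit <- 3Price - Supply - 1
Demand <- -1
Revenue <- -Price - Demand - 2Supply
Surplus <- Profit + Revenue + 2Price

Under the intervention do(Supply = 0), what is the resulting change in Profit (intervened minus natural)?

-5

do(Supply=0) replaces the equation Supply <- 2Demand - 3 with the constant Supply = 0.
Price = -3Demand + 2  [with Demand=-1]  = 5
Profit = 3Price - Supply - 1  [with Price=5, Supply=0]  = 14
Without intervention: Price = -3Demand + 2  [with Demand=-1]  = 5; Supply = 2Demand - 3  [with Demand=-1]  = -5; Profit = 3Price - Supply - 1  [with Price=5, Supply=-5]  = 19.
Change = 14 − 19 = -5.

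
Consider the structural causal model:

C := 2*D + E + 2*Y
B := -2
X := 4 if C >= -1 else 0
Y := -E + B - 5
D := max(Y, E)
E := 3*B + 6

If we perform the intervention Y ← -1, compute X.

The intervention breaks the incoming arrows to Y: Y := -E + B - 5 no longer applies, and Y = -1.
E = 3*B + 6  [with B=-2]  = 0
D = max(Y, E)  [with Y=-1, E=0]  = 0
C = 2*D + E + 2*Y  [with D=0, E=0, Y=-1]  = -2
X = 4 if C >= -1 else 0  [with C=-2]  = 0

0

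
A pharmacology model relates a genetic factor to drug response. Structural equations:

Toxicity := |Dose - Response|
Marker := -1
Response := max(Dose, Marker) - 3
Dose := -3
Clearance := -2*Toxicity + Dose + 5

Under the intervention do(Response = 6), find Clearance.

-16

do(Response=6) replaces the equation Response := max(Dose, Marker) - 3 with the constant Response = 6.
Toxicity = |Dose - Response|  [with Dose=-3, Response=6]  = 9
Clearance = -2*Toxicity + Dose + 5  [with Toxicity=9, Dose=-3]  = -16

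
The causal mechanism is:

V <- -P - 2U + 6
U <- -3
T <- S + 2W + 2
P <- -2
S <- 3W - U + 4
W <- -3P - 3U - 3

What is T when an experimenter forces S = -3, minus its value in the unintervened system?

Intervening sets S = -3 and removes its equation (S <- 3W - U + 4).
W = -3P - 3U - 3  [with P=-2, U=-3]  = 12
T = S + 2W + 2  [with S=-3, W=12]  = 23
Without intervention: W = -3P - 3U - 3  [with P=-2, U=-3]  = 12; S = 3W - U + 4  [with W=12, U=-3]  = 43; T = S + 2W + 2  [with S=43, W=12]  = 69.
Change = 23 − 69 = -46.

-46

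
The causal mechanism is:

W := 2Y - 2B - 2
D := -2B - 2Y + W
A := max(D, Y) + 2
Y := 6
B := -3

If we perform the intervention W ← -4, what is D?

-10

The intervention breaks the incoming arrows to W: W := 2Y - 2B - 2 no longer applies, and W = -4.
D = -2B - 2Y + W  [with B=-3, Y=6, W=-4]  = -10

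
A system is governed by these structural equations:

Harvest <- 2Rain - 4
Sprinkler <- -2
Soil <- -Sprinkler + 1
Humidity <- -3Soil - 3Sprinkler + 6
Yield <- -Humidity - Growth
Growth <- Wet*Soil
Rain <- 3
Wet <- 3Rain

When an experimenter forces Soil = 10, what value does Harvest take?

The intervention breaks the incoming arrows to Soil: Soil <- -Sprinkler + 1 no longer applies, and Soil = 10.
Since Harvest is not a descendant of the intervened variable, it is unaffected.
Harvest = 2Rain - 4  [with Rain=3]  = 2

2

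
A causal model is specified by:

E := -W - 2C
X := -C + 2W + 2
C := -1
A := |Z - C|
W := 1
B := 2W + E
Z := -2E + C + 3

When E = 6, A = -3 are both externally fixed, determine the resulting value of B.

8

Setting E = 6, A = -3 by intervention discards those variables' equations.
B = 2W + E  [with W=1, E=6]  = 8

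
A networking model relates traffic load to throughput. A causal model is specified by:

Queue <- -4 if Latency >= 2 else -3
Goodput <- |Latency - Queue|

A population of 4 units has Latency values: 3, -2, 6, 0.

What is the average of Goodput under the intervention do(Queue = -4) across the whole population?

5.75

Under do(Queue=-4), Queue's equation is replaced by Queue=-4 for every unit. Per-unit Goodput: 7, 2, 10, 4. Mean = 5.75.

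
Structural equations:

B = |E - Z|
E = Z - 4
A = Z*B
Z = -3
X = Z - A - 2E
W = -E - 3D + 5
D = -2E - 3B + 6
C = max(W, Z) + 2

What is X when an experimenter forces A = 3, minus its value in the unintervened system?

-15

The intervention breaks the incoming arrows to A: A = Z*B no longer applies, and A = 3.
E = Z - 4  [with Z=-3]  = -7
X = Z - A - 2E  [with Z=-3, A=3, E=-7]  = 8
Without intervention: E = Z - 4  [with Z=-3]  = -7; B = |E - Z|  [with E=-7, Z=-3]  = 4; A = Z*B  [with Z=-3, B=4]  = -12; X = Z - A - 2E  [with Z=-3, A=-12, E=-7]  = 23.
Change = 8 − 23 = -15.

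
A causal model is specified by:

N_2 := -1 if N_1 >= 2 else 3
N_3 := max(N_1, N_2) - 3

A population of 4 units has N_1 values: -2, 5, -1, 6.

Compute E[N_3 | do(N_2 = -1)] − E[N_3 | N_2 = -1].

Every unit gets N_2=-1 under the intervention. N_3 values become -4, 2, -4, 3; E[N_3|do(N_2=-1)] = -0.75.
E[N_3|N_2=-1] averages over only the 2 units with N_2=-1 (N_1 = 5, 6): N_3 = 2, 3, mean 2.5.
Difference = -0.75 − 2.5 = -3.25.

-3.25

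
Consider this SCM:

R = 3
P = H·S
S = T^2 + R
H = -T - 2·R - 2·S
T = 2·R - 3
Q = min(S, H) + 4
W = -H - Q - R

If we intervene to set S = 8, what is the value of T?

Under do(S=8), the mechanism S = T^2 + R is discarded; S is fixed at 8.
Since T is not a descendant of the intervened variable, it is unaffected.
T = 2·R - 3  [with R=3]  = 3

3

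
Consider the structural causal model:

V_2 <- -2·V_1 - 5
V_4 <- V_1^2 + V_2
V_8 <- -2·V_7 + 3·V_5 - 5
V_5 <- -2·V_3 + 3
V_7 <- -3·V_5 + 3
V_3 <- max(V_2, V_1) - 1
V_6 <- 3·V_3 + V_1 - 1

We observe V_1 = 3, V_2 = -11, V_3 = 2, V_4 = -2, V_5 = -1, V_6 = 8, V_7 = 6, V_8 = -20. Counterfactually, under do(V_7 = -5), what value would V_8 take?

do(V_7=-5) replaces the equation V_7 <- -3·V_5 + 3 with the constant V_7 = -5.
V_2 = -2·V_1 - 5  [with V_1=3]  = -11
V_3 = max(V_2, V_1) - 1  [with V_2=-11, V_1=3]  = 2
V_5 = -2·V_3 + 3  [with V_3=2]  = -1
V_8 = -2·V_7 + 3·V_5 - 5  [with V_7=-5, V_5=-1]  = 2

2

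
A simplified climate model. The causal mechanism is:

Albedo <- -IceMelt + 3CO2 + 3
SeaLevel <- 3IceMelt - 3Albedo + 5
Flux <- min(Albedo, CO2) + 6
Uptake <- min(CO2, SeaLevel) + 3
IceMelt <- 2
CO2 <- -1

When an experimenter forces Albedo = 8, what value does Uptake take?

-10

The intervention breaks the incoming arrows to Albedo: Albedo <- -IceMelt + 3CO2 + 3 no longer applies, and Albedo = 8.
SeaLevel = 3IceMelt - 3Albedo + 5  [with IceMelt=2, Albedo=8]  = -13
Uptake = min(CO2, SeaLevel) + 3  [with CO2=-1, SeaLevel=-13]  = -10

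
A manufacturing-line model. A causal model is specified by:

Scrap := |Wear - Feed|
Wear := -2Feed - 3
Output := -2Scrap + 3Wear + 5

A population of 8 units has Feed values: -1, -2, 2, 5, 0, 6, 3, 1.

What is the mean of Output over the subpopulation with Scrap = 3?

E[Output|Scrap=3] averages over only the 2 units with Scrap=3 (Feed = -2, 0): Output = 2, -10, mean -4.

-4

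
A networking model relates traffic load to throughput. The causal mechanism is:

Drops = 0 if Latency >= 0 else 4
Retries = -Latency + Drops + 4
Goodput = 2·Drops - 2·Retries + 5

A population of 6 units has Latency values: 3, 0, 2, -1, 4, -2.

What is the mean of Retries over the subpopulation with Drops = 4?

9.5

Conditioning on Drops=4 selects the 2 unit(s) with Latency ∈ {-1, -2}. Their Retries values: 9, 10. Mean = 9.5.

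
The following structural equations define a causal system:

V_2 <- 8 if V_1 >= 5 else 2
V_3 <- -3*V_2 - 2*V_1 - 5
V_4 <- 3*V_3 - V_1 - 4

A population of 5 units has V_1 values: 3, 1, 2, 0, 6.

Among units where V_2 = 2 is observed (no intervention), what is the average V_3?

-14

E[V_3|V_2=2] averages over only the 4 units with V_2=2 (V_1 = 3, 1, 2, 0): V_3 = -17, -13, -15, -11, mean -14.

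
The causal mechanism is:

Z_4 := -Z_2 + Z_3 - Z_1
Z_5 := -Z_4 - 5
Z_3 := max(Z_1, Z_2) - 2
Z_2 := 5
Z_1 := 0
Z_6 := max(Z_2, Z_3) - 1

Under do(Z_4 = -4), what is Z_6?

Under do(Z_4=-4), the mechanism Z_4 := -Z_2 + Z_3 - Z_1 is discarded; Z_4 is fixed at -4.
Since Z_6 is not a descendant of the intervened variable, it is unaffected.
Z_3 = max(Z_1, Z_2) - 2  [with Z_1=0, Z_2=5]  = 3
Z_6 = max(Z_2, Z_3) - 1  [with Z_2=5, Z_3=3]  = 4

4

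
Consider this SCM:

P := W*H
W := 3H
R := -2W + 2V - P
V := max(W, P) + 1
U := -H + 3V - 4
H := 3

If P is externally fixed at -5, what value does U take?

23

The intervention breaks the incoming arrows to P: P := W*H no longer applies, and P = -5.
W = 3H  [with H=3]  = 9
V = max(W, P) + 1  [with W=9, P=-5]  = 10
U = -H + 3V - 4  [with H=3, V=10]  = 23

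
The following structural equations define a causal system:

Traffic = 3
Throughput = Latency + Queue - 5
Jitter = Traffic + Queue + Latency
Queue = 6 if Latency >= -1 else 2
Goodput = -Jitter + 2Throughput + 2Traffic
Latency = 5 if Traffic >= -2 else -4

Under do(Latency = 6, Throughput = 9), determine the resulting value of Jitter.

15

The joint intervention fixes Latency = 6, Throughput = 9, removing each variable's own equation.
Queue = 6 if Latency >= -1 else 2  [with Latency=6]  = 6
Jitter = Traffic + Queue + Latency  [with Traffic=3, Queue=6, Latency=6]  = 15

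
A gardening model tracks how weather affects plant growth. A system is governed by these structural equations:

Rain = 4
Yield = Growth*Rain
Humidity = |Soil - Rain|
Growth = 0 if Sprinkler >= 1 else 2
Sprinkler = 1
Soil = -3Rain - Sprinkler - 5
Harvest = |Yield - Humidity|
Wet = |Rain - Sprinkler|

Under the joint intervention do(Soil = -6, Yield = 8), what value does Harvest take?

Under do(Soil = -6, Yield = 8), each intervened variable's structural equation is replaced by its fixed value.
Humidity = |Soil - Rain|  [with Soil=-6, Rain=4]  = 10
Harvest = |Yield - Humidity|  [with Yield=8, Humidity=10]  = 2

2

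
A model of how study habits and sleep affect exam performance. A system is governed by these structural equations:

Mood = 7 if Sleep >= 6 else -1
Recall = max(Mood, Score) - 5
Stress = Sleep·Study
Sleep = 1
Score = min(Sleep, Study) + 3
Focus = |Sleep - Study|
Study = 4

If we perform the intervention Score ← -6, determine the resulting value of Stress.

4

do(Score=-6) replaces the equation Score = min(Sleep, Study) + 3 with the constant Score = -6.
Stress is not downstream of the intervention, so its value is determined by the original equations.
Stress = Sleep·Study  [with Sleep=1, Study=4]  = 4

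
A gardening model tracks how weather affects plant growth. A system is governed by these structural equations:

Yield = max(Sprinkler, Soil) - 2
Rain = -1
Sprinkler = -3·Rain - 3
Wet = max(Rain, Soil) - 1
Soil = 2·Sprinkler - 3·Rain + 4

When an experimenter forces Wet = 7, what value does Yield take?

Intervening sets Wet = 7 and removes its equation (Wet = max(Rain, Soil) - 1).
No directed path runs from Wet to Yield, so Yield keeps its natural value.
Sprinkler = -3·Rain - 3  [with Rain=-1]  = 0
Soil = 2·Sprinkler - 3·Rain + 4  [with Sprinkler=0, Rain=-1]  = 7
Yield = max(Sprinkler, Soil) - 2  [with Sprinkler=0, Soil=7]  = 5

5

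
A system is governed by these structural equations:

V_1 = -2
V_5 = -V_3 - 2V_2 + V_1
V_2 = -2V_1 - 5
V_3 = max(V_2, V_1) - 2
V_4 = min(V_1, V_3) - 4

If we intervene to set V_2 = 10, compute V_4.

-6

Under do(V_2=10), the mechanism V_2 = -2V_1 - 5 is discarded; V_2 is fixed at 10.
V_3 = max(V_2, V_1) - 2  [with V_2=10, V_1=-2]  = 8
V_4 = min(V_1, V_3) - 4  [with V_1=-2, V_3=8]  = -6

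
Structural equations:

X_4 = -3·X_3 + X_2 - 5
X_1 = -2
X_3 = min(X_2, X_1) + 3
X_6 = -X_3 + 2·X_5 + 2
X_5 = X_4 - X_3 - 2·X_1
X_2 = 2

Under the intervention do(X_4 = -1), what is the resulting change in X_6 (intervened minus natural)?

10

Under do(X_4=-1), the mechanism X_4 = -3·X_3 + X_2 - 5 is discarded; X_4 is fixed at -1.
X_3 = min(X_2, X_1) + 3  [with X_2=2, X_1=-2]  = 1
X_5 = X_4 - X_3 - 2·X_1  [with X_4=-1, X_3=1, X_1=-2]  = 2
X_6 = -X_3 + 2·X_5 + 2  [with X_3=1, X_5=2]  = 5
Without intervention: X_3 = min(X_2, X_1) + 3  [with X_2=2, X_1=-2]  = 1; X_4 = -3·X_3 + X_2 - 5  [with X_3=1, X_2=2]  = -6; X_5 = X_4 - X_3 - 2·X_1  [with X_4=-6, X_3=1, X_1=-2]  = -3; X_6 = -X_3 + 2·X_5 + 2  [with X_3=1, X_5=-3]  = -5.
Change = 5 − (-5) = 10.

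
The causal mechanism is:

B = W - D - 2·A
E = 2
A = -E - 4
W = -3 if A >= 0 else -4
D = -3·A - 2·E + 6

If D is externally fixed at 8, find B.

0

Intervening sets D = 8 and removes its equation (D = -3·A - 2·E + 6).
A = -E - 4  [with E=2]  = -6
W = -3 if A >= 0 else -4  [with A=-6]  = -4
B = W - D - 2·A  [with W=-4, D=8, A=-6]  = 0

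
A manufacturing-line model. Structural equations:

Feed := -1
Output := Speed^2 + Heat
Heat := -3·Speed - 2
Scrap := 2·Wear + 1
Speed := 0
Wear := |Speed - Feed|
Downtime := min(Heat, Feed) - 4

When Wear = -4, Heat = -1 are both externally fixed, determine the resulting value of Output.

The joint intervention fixes Wear = -4, Heat = -1, removing each variable's own equation.
Output = Speed^2 + Heat  [with Speed=0, Heat=-1]  = -1

-1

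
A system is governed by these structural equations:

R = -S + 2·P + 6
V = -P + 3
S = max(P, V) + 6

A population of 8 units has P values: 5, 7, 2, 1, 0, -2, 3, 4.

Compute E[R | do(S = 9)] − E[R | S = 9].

do(S=9) breaks S's dependence on P. With S=9 fixed, R across the units is 7, 11, 1, -1, -3, -7, 3, 5, mean 2.
Conditioning on S=9 selects the 2 unit(s) with P ∈ {0, 3}. Their R values: -3, 3. Mean = 0.
Difference = 2 − 0 = 2.

2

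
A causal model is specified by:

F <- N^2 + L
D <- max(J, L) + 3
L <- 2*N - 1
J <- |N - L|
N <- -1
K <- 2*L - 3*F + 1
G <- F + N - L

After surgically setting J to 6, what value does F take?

-2

do(J=6) replaces the equation J <- |N - L| with the constant J = 6.
F is not downstream of the intervention, so its value is determined by the original equations.
L = 2*N - 1  [with N=-1]  = -3
F = N^2 + L  [with N=-1, L=-3]  = -2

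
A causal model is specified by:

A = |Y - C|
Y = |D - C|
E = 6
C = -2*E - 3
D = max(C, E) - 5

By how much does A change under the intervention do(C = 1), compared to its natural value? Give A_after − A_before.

do(C=1) replaces the equation C = -2*E - 3 with the constant C = 1.
D = max(C, E) - 5  [with C=1, E=6]  = 1
Y = |D - C|  [with D=1, C=1]  = 0
A = |Y - C|  [with Y=0, C=1]  = 1
Without intervention: C = -2*E - 3  [with E=6]  = -15; D = max(C, E) - 5  [with C=-15, E=6]  = 1; Y = |D - C|  [with D=1, C=-15]  = 16; A = |Y - C|  [with Y=16, C=-15]  = 31.
Change = 1 − 31 = -30.

-30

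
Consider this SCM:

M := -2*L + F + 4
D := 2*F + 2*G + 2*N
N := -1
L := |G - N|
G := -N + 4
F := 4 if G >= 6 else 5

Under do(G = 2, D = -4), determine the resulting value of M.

Setting G = 2, D = -4 by intervention discards those variables' equations.
F = 4 if G >= 6 else 5  [with G=2]  = 5
L = |G - N|  [with G=2, N=-1]  = 3
M = -2*L + F + 4  [with L=3, F=5]  = 3

3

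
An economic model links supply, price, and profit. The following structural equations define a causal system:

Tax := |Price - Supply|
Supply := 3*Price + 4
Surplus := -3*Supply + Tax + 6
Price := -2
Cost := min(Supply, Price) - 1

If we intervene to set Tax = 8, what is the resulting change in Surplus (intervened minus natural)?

Intervening sets Tax = 8 and removes its equation (Tax := |Price - Supply|).
Supply = 3*Price + 4  [with Price=-2]  = -2
Surplus = -3*Supply + Tax + 6  [with Supply=-2, Tax=8]  = 20
Without intervention: Supply = 3*Price + 4  [with Price=-2]  = -2; Tax = |Price - Supply|  [with Price=-2, Supply=-2]  = 0; Surplus = -3*Supply + Tax + 6  [with Supply=-2, Tax=0]  = 12.
Change = 20 − 12 = 8.

8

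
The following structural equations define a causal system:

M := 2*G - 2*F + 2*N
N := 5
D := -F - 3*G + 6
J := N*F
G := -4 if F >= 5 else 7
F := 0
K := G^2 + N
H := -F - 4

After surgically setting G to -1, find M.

8

Intervening sets G = -1 and removes its equation (G := -4 if F >= 5 else 7).
M = 2*G - 2*F + 2*N  [with G=-1, F=0, N=5]  = 8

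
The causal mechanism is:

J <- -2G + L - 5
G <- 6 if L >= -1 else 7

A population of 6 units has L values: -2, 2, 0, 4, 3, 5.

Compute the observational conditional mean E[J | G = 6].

-14.2

Observing G=6 restricts to units where G's equation naturally yields 6: L ∈ {2, 0, 4, 3, 5}. In that subpopulation J = -15, -17, -13, -14, -12, mean -14.2.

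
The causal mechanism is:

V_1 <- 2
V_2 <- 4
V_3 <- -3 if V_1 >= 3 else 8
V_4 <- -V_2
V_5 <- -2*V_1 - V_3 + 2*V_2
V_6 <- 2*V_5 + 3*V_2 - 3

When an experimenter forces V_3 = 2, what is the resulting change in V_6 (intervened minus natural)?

12

The intervention breaks the incoming arrows to V_3: V_3 <- -3 if V_1 >= 3 else 8 no longer applies, and V_3 = 2.
V_5 = -2*V_1 - V_3 + 2*V_2  [with V_1=2, V_3=2, V_2=4]  = 2
V_6 = 2*V_5 + 3*V_2 - 3  [with V_5=2, V_2=4]  = 13
Without intervention: V_3 = -3 if V_1 >= 3 else 8  [with V_1=2]  = 8; V_5 = -2*V_1 - V_3 + 2*V_2  [with V_1=2, V_3=8, V_2=4]  = -4; V_6 = 2*V_5 + 3*V_2 - 3  [with V_5=-4, V_2=4]  = 1.
Change = 13 − 1 = 12.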